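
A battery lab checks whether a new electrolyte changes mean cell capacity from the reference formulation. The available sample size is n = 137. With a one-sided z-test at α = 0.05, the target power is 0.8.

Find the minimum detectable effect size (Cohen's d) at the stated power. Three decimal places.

Need Φ(δ − 1.645) = 0.8, so δ = 1.645 + 0.842 = 2.486.
δ = d·√n ⇒ d = δ/√n = 2.486/√137 = 0.2124.

d ≈ 0.212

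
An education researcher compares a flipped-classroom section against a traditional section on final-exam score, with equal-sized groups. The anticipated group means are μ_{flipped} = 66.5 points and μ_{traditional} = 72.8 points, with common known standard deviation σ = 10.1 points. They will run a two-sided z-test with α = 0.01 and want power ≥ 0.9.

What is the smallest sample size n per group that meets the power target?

Standardized effect: d = |μ_{flipped} − μ_{traditional}| / σ = |66.5 − 72.8| / 10.1 = 0.6238
For power 0.9 need Φ(δ − z_{0.005}) = 0.9, so δ = z_{0.005} + z_{0.10} = 2.576 + 1.282 = 3.857.
(For δ > 0 the lower-tail rejection region contributes negligibly to power, so the one-term inversion is standard.)
δ = d·√(n/2) ⇒ n = 2(δ/d)² = 2 × (3.857 / 0.6238)² = 76.49.
Round up to the next whole unit.

n = 77 per group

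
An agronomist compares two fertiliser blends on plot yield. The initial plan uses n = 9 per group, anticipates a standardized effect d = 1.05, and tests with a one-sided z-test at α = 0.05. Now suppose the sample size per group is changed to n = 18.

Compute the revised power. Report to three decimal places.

Power ≈ 0.934

With n = 18 per group: δ = d·√(n/2) = 1.05 × √(18/2) = 3.1500. Critical value z_{0.05} = 1.645.
Revised power = Φ(δ − 1.645) = Φ(1.505) = 0.9339.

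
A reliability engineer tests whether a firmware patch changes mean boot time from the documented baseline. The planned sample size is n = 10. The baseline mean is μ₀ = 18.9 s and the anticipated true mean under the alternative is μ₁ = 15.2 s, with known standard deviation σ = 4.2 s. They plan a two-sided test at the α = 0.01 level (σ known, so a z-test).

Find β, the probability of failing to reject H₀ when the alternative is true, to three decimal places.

Standardized effect: d = |μ₁ − μ₀| / σ = |15.2 − 18.9| / 4.2 = 0.8810
Noncentrality parameter: δ = d·√n = 0.8810 × √10 = 2.7858
Critical value for a two-sided test at α = 0.01: z_{α/2} = 2.576.
Power = Φ(δ − 2.576) + Φ(−δ − 2.576) = Φ(0.210) + Φ(-5.362) = 0.5832 + 0.0000 = 0.5832.
Type II error: β = 1 − power = 1 − 0.5832 = 0.4168.

β ≈ 0.417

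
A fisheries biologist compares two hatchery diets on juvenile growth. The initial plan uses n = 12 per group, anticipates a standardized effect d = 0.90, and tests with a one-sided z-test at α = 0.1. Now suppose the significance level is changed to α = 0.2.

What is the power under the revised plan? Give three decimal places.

Power ≈ 0.914

δ = d·√(n/2) = 0.90 × √(12/2) = 2.2045 (unchanged). New critical value: z_{0.2} = 0.842.
Revised power = Φ(δ − 0.842) = Φ(1.363) = 0.9135.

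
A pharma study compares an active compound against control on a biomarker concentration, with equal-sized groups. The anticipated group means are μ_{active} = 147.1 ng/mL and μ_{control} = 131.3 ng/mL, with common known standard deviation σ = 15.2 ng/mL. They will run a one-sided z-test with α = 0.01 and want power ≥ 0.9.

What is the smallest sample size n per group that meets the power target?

Standardized effect: d = |μ_{active} − μ_{control}| / σ = |147.1 − 131.3| / 15.2 = 1.0395
For power 0.9 need Φ(δ − z_{0.01}) = 0.9, so δ = z_{0.01} + z_{0.10} = 2.326 + 1.282 = 3.608.
δ = d·√(n/2) ⇒ n = 2(δ/d)² = 2 × (3.608 / 1.0395)² = 24.09.
Round up to the next whole unit.

n = 25 per group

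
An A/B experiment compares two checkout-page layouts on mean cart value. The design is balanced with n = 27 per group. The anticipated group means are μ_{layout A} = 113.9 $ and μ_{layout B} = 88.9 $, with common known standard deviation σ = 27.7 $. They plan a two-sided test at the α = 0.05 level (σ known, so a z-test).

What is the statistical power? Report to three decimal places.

Standardized effect: d = |μ_{layout A} − μ_{layout B}| / σ = |113.9 − 88.9| / 27.7 = 0.9025
Noncentrality parameter: δ = d·√(n/2) = 0.9025 × √(27/2) = 3.3161
Critical value for a two-sided test at α = 0.05: z_{α/2} = 1.960.
Power = Φ(δ − 1.960) + Φ(−δ − 1.960) = Φ(1.356) + Φ(-5.276) = 0.9125 + 0.0000 = 0.9125.

Power ≈ 0.912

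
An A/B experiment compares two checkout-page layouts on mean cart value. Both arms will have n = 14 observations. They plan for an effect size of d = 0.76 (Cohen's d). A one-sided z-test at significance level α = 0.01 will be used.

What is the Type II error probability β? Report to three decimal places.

β ≈ 0.624

Noncentrality parameter: δ = d·√(n/2) = 0.76 × √(14/2) = 2.0108
One-sided α = 0.01 → critical value z_{0.01} = 2.326.
Power = P(Z > 2.326 − δ) = Φ(-0.316) = 0.3762.
Type II error: β = 1 − power = 1 − 0.3762 = 0.6238.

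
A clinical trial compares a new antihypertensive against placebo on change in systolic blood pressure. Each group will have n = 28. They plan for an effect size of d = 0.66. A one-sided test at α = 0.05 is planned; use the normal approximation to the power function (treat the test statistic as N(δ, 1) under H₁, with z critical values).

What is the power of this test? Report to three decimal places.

Noncentrality parameter: δ = d·√(n/2) = 0.66 × √(28/2) = 2.4695
One-sided α = 0.05 → critical value z_{0.05} = 1.645.
Power = Φ(δ − 1.645) = Φ(0.825) = 0.7952.

Power ≈ 0.795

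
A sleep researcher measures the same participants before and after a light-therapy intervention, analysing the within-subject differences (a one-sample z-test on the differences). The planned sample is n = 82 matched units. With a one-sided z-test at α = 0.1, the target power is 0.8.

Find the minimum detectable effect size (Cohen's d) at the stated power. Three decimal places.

d ≈ 0.234

Required noncentrality: δ = z_{0.1} + z_{0.20} = 1.282 + 0.842 = 2.123.
δ = d·√n ⇒ d = δ/√n = 2.123/√82 = 0.2345.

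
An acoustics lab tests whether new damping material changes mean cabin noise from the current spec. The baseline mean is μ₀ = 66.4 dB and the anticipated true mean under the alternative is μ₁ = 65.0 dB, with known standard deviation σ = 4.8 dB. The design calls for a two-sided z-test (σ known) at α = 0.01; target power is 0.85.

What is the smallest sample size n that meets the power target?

n = 154

Standardized effect: d = |μ₁ − μ₀| / σ = |65.0 − 66.4| / 4.8 = 0.2917
For power 0.85 need Φ(δ − z_{0.005}) = 0.85, so δ = z_{0.005} + z_{0.15} = 2.576 + 1.036 = 3.612.
(The Φ(−δ − z_{α/2}) term is vanishingly small for δ > 0 and is dropped in the standard sample-size formula.)
δ = d·√n ⇒ n = (δ/d)² = (3.612 / 0.2917)² = 153.39.
Round up to the next whole unit.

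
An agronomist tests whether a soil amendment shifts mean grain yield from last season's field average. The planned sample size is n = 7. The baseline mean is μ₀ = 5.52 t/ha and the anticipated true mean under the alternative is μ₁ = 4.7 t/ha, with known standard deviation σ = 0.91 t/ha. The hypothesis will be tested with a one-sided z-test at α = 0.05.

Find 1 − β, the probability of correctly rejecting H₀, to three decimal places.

Standardized effect: d = |μ₁ − μ₀| / σ = |4.7 − 5.52| / 0.91 = 0.9011
Noncentrality parameter: δ = d·√n = 0.9011 × √7 = 2.3841
Critical value for a one-sided test at α = 0.05: z_α = 1.645.
Power = Φ(δ − 1.645) = Φ(0.739) = 0.7701.

Power ≈ 0.770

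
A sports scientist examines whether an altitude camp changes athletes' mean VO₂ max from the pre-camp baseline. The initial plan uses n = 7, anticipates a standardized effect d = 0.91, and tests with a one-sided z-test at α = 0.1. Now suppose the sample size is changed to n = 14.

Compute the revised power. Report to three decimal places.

Power ≈ 0.983

With n = 14: δ = d·√n = 0.91 × √14 = 3.4049. Critical value z_{0.1} = 1.282.
Revised power = Φ(δ − 1.282) = Φ(2.123) = 0.9831.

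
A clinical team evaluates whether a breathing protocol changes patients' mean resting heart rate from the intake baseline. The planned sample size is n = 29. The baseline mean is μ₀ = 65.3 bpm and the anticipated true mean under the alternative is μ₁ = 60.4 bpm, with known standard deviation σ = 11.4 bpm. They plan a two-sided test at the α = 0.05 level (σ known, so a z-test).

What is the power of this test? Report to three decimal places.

Standardized effect: d = |μ₁ − μ₀| / σ = |60.4 − 65.3| / 11.4 = 0.4298
Noncentrality parameter: δ = d·√n = 0.4298 × √29 = 2.3147
Critical value for a two-sided test at α = 0.05: z_{α/2} = 1.960.
Power = Φ(δ − 1.960) + Φ(−δ − 1.960) = Φ(0.355) + Φ(-4.275) = 0.6386 + 0.0000 = 0.6386.

Power ≈ 0.639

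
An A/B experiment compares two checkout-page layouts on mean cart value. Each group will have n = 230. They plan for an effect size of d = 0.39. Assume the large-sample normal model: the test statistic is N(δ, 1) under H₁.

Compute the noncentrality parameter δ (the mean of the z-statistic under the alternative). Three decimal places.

δ ≈ 4.182

δ = d·√(n/2) = 0.39 × √(230/2) = 4.1823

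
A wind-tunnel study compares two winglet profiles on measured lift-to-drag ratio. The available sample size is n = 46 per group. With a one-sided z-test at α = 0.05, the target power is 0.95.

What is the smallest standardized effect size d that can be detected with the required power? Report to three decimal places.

d ≈ 0.686

Need Φ(δ − 1.645) = 0.95, so δ = 1.645 + 1.645 = 3.290.
δ = d·√(n/2) ⇒ d = δ/√(n/2) = 3.290/√(46/2) = 0.6860.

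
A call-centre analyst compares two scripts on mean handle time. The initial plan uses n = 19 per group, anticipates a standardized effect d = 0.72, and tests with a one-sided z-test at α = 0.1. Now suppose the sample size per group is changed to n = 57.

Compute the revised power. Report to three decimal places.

Power ≈ 0.995

With n = 57 per group: δ = d·√(n/2) = 0.72 × √(57/2) = 3.8437. Critical value z_{0.1} = 1.282.
Revised power = Φ(δ − 1.282) = Φ(2.562) = 0.9948.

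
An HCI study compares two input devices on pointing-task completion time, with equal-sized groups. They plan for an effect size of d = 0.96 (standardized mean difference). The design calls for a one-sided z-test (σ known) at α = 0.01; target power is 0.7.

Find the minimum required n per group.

Set Φ(δ − 2.326) = 0.7; then δ − 2.326 = Φ⁻¹(0.7) = 0.524, giving δ = 2.851.
δ = d·√(n/2) ⇒ n = 2(δ/d)² = 2 × (2.851 / 0.96)² = 17.64.
Rounding up, n = 18 per group.

n = 18 per group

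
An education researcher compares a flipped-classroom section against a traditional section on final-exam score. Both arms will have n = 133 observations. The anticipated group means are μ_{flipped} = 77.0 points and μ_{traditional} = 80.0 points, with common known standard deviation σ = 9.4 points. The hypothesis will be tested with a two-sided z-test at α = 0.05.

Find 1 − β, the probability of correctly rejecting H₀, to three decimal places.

Standardized effect: d = |μ_{flipped} − μ_{traditional}| / σ = |77.0 − 80.0| / 9.4 = 0.3191
Noncentrality parameter: λ = d·√(n/2) = 0.3191 × √(133/2) = 2.6026
Two-sided α = 0.05 → critical value z_{0.025} = 1.960.
Power = Φ(λ − 1.960) + Φ(−λ − 1.960) = Φ(0.643) + Φ(-4.563) = 0.7398 + 0.0000 = 0.7398.

Power ≈ 0.740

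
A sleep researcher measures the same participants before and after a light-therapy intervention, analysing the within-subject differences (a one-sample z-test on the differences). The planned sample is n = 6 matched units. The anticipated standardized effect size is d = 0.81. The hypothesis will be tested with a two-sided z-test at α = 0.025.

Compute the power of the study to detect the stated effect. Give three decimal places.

Power ≈ 0.398

Noncentrality parameter: δ = d·√n = 0.81 × √6 = 1.9841
Critical value for a two-sided test at α = 0.025: z_{α/2} = 2.241.
Power = Φ(δ − 2.241) + Φ(−δ − 2.241) = Φ(-0.257) + Φ(-4.225) = 0.3985 + 0.0000 = 0.3985.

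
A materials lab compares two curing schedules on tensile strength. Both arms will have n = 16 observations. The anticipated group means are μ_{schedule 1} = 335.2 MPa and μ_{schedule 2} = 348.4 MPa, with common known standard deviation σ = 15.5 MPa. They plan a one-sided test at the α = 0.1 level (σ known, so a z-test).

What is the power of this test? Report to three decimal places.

Power ≈ 0.870

Standardized effect: d = |μ_{schedule 1} − μ_{schedule 2}| / σ = |335.2 − 348.4| / 15.5 = 0.8516
Noncentrality parameter: δ = d·√(n/2) = 0.8516 × √(16/2) = 2.4087
One-sided α = 0.1 → critical value z_{0.1} = 1.282.
Power = Φ(δ − 1.282) = Φ(1.127) = 0.8702.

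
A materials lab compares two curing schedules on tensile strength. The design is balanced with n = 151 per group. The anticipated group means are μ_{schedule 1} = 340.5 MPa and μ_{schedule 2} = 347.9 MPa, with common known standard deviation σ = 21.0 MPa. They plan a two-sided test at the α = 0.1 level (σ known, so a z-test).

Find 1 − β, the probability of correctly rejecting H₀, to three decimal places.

Standardized effect: d = |μ_{schedule 1} − μ_{schedule 2}| / σ = |340.5 − 347.9| / 21.0 = 0.3524
Noncentrality parameter: δ = d·√(n/2) = 0.3524 × √(151/2) = 3.0619
Critical value for a two-sided test at α = 0.1: z_{α/2} = 1.645.
Power = Φ(δ − 1.645) + Φ(−δ − 1.645) = Φ(1.417) + Φ(-4.707) = 0.9218 + 0.0000 = 0.9218.

Power ≈ 0.922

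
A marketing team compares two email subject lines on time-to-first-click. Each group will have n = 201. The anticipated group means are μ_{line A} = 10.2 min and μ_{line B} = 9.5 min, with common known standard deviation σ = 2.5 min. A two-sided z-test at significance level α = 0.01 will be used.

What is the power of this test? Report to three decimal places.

Power ≈ 0.591

Standardized effect: d = |μ_{line A} − μ_{line B}| / σ = |10.2 − 9.5| / 2.5 = 0.2800
Noncentrality parameter: δ = d·√(n/2) = 0.2800 × √(201/2) = 2.8070
Two-sided α = 0.01 → critical value z_{0.005} = 2.576.
Power = Φ(δ − 2.576) + Φ(−δ − 2.576) = Φ(0.231) + Φ(-5.383) = 0.5914 + 0.0000 = 0.5914.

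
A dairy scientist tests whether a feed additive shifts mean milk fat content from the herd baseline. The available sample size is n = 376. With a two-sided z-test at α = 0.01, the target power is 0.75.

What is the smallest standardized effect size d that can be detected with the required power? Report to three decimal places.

Need Φ(δ − 2.576) = 0.75, so δ = 2.576 + 0.674 = 3.250.
(The second rejection-region term Φ(−δ − z_{α/2}) is negligible and dropped.)
δ = d·√n ⇒ d = δ/√n = 3.250/√376 = 0.1676.

d ≈ 0.168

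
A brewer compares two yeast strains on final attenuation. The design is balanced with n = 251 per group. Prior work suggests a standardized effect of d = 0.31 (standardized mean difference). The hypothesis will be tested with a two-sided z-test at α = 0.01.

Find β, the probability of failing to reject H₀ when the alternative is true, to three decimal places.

Noncentrality parameter: δ = d·√(n/2) = 0.31 × √(251/2) = 3.4728
Two-sided α = 0.01 → critical value z_{0.005} = 2.576.
Power = Φ(δ − 2.576) + Φ(−δ − 2.576) = Φ(0.897) + Φ(-6.049) = 0.8151 + 0.0000 = 0.8151.
Type II error: β = 1 − power = 1 − 0.8151 = 0.1849.

β ≈ 0.185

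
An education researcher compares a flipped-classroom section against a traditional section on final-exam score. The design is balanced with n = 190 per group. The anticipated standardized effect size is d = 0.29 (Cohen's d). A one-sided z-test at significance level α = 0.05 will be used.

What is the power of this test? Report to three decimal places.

Power ≈ 0.881

Noncentrality parameter: δ = d·√(n/2) = 0.29 × √(190/2) = 2.8266
One-sided α = 0.05 → critical value z_{0.05} = 1.645.
Power = Φ(δ − 1.645) = Φ(1.182) = 0.8813.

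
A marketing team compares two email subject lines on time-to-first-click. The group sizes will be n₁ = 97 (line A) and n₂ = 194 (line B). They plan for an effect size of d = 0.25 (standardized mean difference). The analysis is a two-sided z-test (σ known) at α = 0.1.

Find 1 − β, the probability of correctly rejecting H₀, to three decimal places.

Power ≈ 0.643

Noncentrality parameter: δ = d / √(1/n₁ + 1/n₂) = 0.25 / √(1/97 + 1/194) = 2.0104
Two-sided α = 0.1 → critical value z_{0.05} = 1.645.
Power = Φ(δ − 1.645) + Φ(−δ − 1.645) = Φ(0.366) + Φ(-3.655) = 0.6426 + 0.0001 = 0.6428.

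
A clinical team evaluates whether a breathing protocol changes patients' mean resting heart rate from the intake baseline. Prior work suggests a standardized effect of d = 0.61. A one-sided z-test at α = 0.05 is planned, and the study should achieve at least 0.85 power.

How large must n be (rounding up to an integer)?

n = 20

Set Φ(δ − 1.645) = 0.85; then δ − 1.645 = Φ⁻¹(0.85) = 1.036, giving δ = 2.681.
δ = d·√n ⇒ n = (δ/d)² = (2.681 / 0.61)² = 19.32.
Rounding up, n = 20.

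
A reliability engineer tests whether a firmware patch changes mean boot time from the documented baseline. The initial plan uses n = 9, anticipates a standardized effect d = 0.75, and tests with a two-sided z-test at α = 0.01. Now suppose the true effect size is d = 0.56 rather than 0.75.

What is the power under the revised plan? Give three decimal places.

Power ≈ 0.185

With d = 0.56: δ = d·√n = 0.56 × √9 = 1.6800. Critical value z_{0.005} = 2.576.
Revised power = Φ(δ − 2.576) + Φ(−δ − 2.576) = Φ(-0.896) + Φ(-4.256) = 0.1852 + 0.0000 = 0.1852.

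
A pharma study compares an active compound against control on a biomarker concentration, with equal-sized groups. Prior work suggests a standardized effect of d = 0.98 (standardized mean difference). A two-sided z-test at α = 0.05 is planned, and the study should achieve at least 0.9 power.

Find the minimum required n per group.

Set Φ(δ − 1.960) = 0.9; then δ − 1.960 = Φ⁻¹(0.9) = 1.282, giving δ = 3.242.
(Ignoring the negligible lower-tail rejection probability gives the usual closed-form inversion.)
δ = d·√(n/2) ⇒ n = 2(δ/d)² = 2 × (3.242 / 0.98)² = 21.88.
Round up to the next whole unit.

n = 22 per group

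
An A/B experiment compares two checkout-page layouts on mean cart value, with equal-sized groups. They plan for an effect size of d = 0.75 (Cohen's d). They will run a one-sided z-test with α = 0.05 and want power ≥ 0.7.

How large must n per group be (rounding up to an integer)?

For power 0.7 need Φ(δ − z_{0.05}) = 0.7, so δ = z_{0.05} + z_{0.30} = 1.645 + 0.524 = 2.169.
δ = d·√(n/2) ⇒ n = 2(δ/d)² = 2 × (2.169 / 0.75)² = 16.73.
Round up to the next whole unit.

n = 17 per group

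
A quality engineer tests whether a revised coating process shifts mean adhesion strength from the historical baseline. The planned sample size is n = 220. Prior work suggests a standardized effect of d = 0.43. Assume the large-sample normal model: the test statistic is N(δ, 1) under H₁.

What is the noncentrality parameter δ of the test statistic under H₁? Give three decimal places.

δ = d·√n = 0.43 × √220 = 6.3779

δ ≈ 6.378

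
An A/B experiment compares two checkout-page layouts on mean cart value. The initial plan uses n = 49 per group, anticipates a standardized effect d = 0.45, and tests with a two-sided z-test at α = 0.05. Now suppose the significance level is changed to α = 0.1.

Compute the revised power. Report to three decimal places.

Power ≈ 0.720

δ = d·√(n/2) = 0.45 × √(49/2) = 2.2274 (unchanged). New critical value: z_{0.05} = 1.645.
Revised power = Φ(δ − 1.645) + Φ(−δ − 1.645) = Φ(0.583) + Φ(-3.872) = 0.7199 + 0.0001 = 0.7199.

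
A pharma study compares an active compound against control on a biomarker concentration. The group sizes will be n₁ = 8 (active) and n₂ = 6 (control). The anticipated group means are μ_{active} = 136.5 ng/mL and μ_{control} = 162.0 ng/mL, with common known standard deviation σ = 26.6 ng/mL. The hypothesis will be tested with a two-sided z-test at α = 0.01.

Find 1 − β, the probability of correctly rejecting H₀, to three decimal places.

Standardized effect: d = |μ_{active} − μ_{control}| / σ = |136.5 − 162.0| / 26.6 = 0.9586
Noncentrality parameter: δ = d / √(1/n₁ + 1/n₂) = 0.9586 / √(1/8 + 1/6) = 1.7751
Critical value for a two-sided test at α = 0.01: z_{α/2} = 2.576.
Power = Φ(δ − 2.576) + Φ(−δ − 2.576) = Φ(-0.801) + Φ(-4.351) = 0.2116 + 0.0000 = 0.2116.

Power ≈ 0.212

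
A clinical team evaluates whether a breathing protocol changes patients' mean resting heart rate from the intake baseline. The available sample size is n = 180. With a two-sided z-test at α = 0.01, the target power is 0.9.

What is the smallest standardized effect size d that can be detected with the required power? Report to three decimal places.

d ≈ 0.288

Need Φ(δ − 2.576) = 0.9, so δ = 2.576 + 1.282 = 3.857.
(Lower-tail contribution to power is negligible for δ > 0.)
δ = d·√n ⇒ d = δ/√n = 3.857/√180 = 0.2875.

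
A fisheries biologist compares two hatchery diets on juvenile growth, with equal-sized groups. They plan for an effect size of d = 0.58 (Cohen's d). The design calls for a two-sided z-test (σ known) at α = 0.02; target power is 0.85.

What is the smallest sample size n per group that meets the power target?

Set Φ(δ − 2.326) = 0.85; then δ − 2.326 = Φ⁻¹(0.85) = 1.036, giving δ = 3.363.
(The Φ(−δ − z_{α/2}) term is vanishingly small for δ > 0 and is dropped in the standard sample-size formula.)
δ = d·√(n/2) ⇒ n = 2(δ/d)² = 2 × (3.363 / 0.58)² = 67.23.
Round up to the next whole unit.

n = 68 per group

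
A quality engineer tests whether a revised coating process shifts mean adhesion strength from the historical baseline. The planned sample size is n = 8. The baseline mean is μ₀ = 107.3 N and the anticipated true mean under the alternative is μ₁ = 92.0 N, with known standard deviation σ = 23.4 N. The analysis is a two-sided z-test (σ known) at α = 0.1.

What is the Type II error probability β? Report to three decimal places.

Standardized effect: d = |μ₁ − μ₀| / σ = |92.0 − 107.3| / 23.4 = 0.6538
Noncentrality parameter: δ = d·√n = 0.6538 × √8 = 1.8494
Critical value for a two-sided test at α = 0.1: z_{α/2} = 1.645.
Power = Φ(δ − 1.645) + Φ(−δ − 1.645) = Φ(0.205) + Φ(-3.494) = 0.5810 + 0.0002 = 0.5813.
Type II error: β = 1 − power = 1 − 0.5813 = 0.4187.

β ≈ 0.419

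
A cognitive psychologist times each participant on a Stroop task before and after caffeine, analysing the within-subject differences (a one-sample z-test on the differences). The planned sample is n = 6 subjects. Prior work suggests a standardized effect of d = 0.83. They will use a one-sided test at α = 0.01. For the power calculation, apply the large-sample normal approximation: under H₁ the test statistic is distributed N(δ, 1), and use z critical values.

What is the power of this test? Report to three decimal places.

Power ≈ 0.385

Noncentrality parameter: δ = d·√n = 0.83 × √6 = 2.0331
Critical value for a one-sided test at α = 0.01: z_α = 2.326.
Power = Φ(δ − 2.326) = Φ(-0.293) = 0.3847.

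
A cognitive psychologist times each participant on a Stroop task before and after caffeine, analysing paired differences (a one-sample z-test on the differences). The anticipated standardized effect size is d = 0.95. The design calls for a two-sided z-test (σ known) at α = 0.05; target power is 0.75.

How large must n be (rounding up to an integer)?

n = 8

For power 0.75 need Φ(δ − z_{0.025}) = 0.75, so δ = z_{0.025} + z_{0.25} = 1.960 + 0.674 = 2.634.
(For δ > 0 the lower-tail rejection region contributes negligibly to power, so the one-term inversion is standard.)
δ = d·√n ⇒ n = (δ/d)² = (2.634 / 0.95)² = 7.69.
Round up to the next whole unit.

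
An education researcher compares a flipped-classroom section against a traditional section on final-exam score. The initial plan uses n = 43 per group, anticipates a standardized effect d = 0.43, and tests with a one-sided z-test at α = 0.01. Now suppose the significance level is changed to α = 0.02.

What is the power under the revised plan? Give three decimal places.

Power ≈ 0.476

δ = d·√(n/2) = 0.43 × √(43/2) = 1.9938 (unchanged). New critical value: z_{0.02} = 2.054.
Revised power = Φ(δ − 2.054) = Φ(-0.060) = 0.4761.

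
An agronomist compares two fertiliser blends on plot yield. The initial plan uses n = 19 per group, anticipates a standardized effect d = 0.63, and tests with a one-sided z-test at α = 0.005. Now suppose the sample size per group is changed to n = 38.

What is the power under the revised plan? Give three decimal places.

Power ≈ 0.568

With n = 38 per group: δ = d·√(n/2) = 0.63 × √(38/2) = 2.7461. Critical value z_{0.005} = 2.576.
Revised power = P(Z > 2.576 − δ) = Φ(0.170) = 0.5676.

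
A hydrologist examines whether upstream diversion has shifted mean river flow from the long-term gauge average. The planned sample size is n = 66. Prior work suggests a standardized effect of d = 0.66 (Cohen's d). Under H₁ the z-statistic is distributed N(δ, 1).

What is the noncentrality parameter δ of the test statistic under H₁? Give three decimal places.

δ ≈ 5.362

δ = d·√n = 0.66 × √66 = 5.3619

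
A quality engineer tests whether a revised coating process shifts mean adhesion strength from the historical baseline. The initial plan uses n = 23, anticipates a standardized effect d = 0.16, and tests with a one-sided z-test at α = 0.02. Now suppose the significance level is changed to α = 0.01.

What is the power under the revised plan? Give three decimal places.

δ = d·√n = 0.16 × √23 = 0.7673 (unchanged). New critical value: z_{0.01} = 2.326.
Revised power = P(Z > 2.326 − δ) = Φ(-1.559) = 0.0595.

Power ≈ 0.059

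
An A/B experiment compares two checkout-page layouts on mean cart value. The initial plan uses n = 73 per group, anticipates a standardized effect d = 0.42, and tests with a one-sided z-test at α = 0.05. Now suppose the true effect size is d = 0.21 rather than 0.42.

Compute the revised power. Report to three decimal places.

Power ≈ 0.353

With d = 0.21: δ = d·√(n/2) = 0.21 × √(73/2) = 1.2687. Critical value z_{0.05} = 1.645.
Revised power = P(Z > 1.645 − δ) = Φ(-0.376) = 0.3534.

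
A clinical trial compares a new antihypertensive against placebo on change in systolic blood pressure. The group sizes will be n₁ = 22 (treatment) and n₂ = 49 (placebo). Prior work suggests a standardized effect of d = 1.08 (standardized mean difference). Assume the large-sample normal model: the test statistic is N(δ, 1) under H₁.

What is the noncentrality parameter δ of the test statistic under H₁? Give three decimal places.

δ ≈ 4.208

δ = d / √(1/n₁ + 1/n₂) = 1.08 / √(1/22 + 1/49) = 4.2083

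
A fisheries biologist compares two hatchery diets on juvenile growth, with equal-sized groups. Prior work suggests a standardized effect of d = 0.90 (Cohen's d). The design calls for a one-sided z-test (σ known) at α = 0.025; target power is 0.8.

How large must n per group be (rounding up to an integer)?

Set Φ(δ − 1.960) = 0.8; then δ − 1.960 = Φ⁻¹(0.8) = 0.842, giving δ = 2.802.
δ = d·√(n/2) ⇒ n = 2(δ/d)² = 2 × (2.802 / 0.90)² = 19.38.
Rounding up, n = 20 per group.

n = 20 per group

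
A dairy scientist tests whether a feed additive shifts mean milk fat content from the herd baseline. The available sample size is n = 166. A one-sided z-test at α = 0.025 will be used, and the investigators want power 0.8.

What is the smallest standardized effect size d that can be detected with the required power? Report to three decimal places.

Need Φ(δ − 1.960) = 0.8, so δ = 1.960 + 0.842 = 2.802.
δ = d·√n ⇒ d = δ/√n = 2.802/√166 = 0.2174.

d ≈ 0.217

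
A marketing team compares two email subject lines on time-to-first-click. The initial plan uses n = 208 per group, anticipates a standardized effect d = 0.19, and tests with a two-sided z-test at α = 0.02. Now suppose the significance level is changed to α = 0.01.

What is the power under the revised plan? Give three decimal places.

Power ≈ 0.262

δ = d·√(n/2) = 0.19 × √(208/2) = 1.9376 (unchanged). New critical value: z_{0.005} = 2.576.
Revised power = Φ(δ − 2.576) + Φ(−δ − 2.576) = Φ(-0.638) + Φ(-4.513) = 0.2617 + 0.0000 = 0.2617.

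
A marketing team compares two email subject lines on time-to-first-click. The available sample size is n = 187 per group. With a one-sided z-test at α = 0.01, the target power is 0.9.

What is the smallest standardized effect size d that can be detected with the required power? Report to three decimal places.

d ≈ 0.373

Required noncentrality: δ = z_{0.01} + z_{0.10} = 2.326 + 1.282 = 3.608.
δ = d·√(n/2) ⇒ d = δ/√(n/2) = 3.608/√(187/2) = 0.3731.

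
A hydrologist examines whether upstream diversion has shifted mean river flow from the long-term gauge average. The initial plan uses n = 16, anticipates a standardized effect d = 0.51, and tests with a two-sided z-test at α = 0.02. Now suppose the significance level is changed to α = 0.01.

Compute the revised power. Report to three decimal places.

Power ≈ 0.296

δ = d·√n = 0.51 × √16 = 2.0400 (unchanged). New critical value: z_{0.005} = 2.576.
Revised power = Φ(δ − 2.576) + Φ(−δ − 2.576) = Φ(-0.536) + Φ(-4.616) = 0.2960 + 0.0000 = 0.2960.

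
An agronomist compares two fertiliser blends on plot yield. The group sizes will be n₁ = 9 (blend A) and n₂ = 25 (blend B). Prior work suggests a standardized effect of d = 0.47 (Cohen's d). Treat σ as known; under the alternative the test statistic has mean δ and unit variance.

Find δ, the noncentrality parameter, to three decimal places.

The noncentrality parameter scales effect size by the design's sample-size factor: δ = d / √(1/n₁ + 1/n₂) = 0.47 / √(1/9 + 1/25) = 1.2091

δ ≈ 1.209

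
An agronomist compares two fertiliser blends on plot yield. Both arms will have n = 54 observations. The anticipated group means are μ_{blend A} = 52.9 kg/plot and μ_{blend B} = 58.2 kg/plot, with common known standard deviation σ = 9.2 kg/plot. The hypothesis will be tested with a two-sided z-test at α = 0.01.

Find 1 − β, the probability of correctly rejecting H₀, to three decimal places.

Power ≈ 0.662

Standardized effect: d = |μ_{blend A} − μ_{blend B}| / σ = |52.9 − 58.2| / 9.2 = 0.5761
Noncentrality parameter: δ = d·√(n/2) = 0.5761 × √(54/2) = 2.9934
Two-sided α = 0.01 → critical value z_{0.005} = 2.576.
Power = Φ(δ − 2.576) + Φ(−δ − 2.576) = Φ(0.418) + Φ(-5.569) = 0.6619 + 0.0000 = 0.6619.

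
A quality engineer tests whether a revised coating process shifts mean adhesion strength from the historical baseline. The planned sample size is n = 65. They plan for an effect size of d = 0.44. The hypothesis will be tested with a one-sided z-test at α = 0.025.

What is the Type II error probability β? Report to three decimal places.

Noncentrality parameter: δ = d·√n = 0.44 × √65 = 3.5474
One-sided α = 0.025 → critical value z_{0.025} = 1.960.
Power = P(Z > 1.960 − δ) = Φ(1.587) = 0.9438.
Type II error: β = 1 − power = 1 − 0.9438 = 0.0562.

β ≈ 0.056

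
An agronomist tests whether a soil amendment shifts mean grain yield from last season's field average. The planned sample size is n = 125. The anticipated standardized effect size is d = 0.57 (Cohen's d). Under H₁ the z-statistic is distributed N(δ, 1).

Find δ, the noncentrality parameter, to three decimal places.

The noncentrality parameter scales effect size by the design's sample-size factor: δ = d·√n = 0.57 × √125 = 6.3728

δ ≈ 6.373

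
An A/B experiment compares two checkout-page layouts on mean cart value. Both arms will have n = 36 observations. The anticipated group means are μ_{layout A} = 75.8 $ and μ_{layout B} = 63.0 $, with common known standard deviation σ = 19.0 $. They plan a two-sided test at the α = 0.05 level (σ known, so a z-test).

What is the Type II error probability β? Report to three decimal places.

Standardized effect: d = |μ_{layout A} − μ_{layout B}| / σ = |75.8 − 63.0| / 19.0 = 0.6737
Noncentrality parameter: δ = d·√(n/2) = 0.6737 × √(36/2) = 2.8582
Critical value for a two-sided test at α = 0.05: z_{α/2} = 1.960.
Power = Φ(δ − 1.960) + Φ(−δ − 1.960) = Φ(0.898) + Φ(-4.818) = 0.8155 + 0.0000 = 0.8155.
Type II error: β = 1 − power = 1 − 0.8155 = 0.1845.

β ≈ 0.185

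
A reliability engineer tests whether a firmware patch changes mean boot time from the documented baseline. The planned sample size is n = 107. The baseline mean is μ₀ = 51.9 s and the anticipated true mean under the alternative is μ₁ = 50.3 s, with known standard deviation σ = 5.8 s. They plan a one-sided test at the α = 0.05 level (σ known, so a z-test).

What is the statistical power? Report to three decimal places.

Power ≈ 0.887

Standardized effect: d = |μ₁ − μ₀| / σ = |50.3 − 51.9| / 5.8 = 0.2759
Noncentrality parameter: δ = d·√n = 0.2759 × √107 = 2.8535
Critical value for a one-sided test at α = 0.05: z_α = 1.645.
Power = Φ(δ − 1.645) = Φ(1.209) = 0.8866.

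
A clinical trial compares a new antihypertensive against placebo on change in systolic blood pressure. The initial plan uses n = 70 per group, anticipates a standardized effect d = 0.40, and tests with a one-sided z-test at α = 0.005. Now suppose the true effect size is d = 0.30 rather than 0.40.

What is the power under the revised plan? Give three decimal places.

With d = 0.30: δ = d·√(n/2) = 0.30 × √(70/2) = 1.7748. Critical value z_{0.005} = 2.576.
Revised power = Φ(δ − 2.576) = Φ(-0.801) = 0.2116.

Power ≈ 0.212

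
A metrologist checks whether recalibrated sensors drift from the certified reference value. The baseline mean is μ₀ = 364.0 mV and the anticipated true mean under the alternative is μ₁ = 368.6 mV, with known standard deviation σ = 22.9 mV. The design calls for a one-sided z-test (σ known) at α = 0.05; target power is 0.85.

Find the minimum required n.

n = 179

Standardized effect: d = |μ₁ − μ₀| / σ = |368.6 − 364.0| / 22.9 = 0.2009
Set Φ(δ − 1.645) = 0.85; then δ − 1.645 = Φ⁻¹(0.85) = 1.036, giving δ = 2.681.
δ = d·√n ⇒ n = (δ/d)² = (2.681 / 0.2009)² = 178.17.
Rounding up, n = 179.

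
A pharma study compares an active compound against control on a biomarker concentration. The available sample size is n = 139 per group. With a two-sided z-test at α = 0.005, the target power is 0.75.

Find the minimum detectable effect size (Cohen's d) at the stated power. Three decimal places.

d ≈ 0.418

Required noncentrality: δ = z_{0.0025} + z_{0.25} = 2.807 + 0.674 = 3.482.
(Lower-tail contribution to power is negligible for δ > 0.)
δ = d·√(n/2) ⇒ d = δ/√(n/2) = 3.482/√(139/2) = 0.4176.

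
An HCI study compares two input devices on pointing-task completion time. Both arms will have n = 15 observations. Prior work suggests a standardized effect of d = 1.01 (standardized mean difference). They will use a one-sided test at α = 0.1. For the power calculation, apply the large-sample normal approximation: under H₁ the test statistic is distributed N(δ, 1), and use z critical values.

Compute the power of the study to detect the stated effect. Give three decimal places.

Power ≈ 0.931

Noncentrality parameter: δ = d·√(n/2) = 1.01 × √(15/2) = 2.7660
Critical value for a one-sided test at α = 0.1: z_α = 1.282.
Power = Φ(δ − 1.282) = Φ(1.484) = 0.9312.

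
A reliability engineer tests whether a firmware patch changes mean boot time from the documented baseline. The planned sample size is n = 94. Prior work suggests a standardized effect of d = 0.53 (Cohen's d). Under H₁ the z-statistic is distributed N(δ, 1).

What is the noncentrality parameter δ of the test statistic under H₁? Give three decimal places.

δ ≈ 5.139

The noncentrality parameter scales effect size by the design's sample-size factor: δ = d·√n = 0.53 × √94 = 5.1385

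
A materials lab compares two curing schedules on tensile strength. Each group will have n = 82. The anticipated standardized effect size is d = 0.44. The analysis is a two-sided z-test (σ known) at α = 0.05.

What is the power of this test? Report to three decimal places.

Noncentrality parameter: δ = d·√(n/2) = 0.44 × √(82/2) = 2.8174
Critical value for a two-sided test at α = 0.05: z_{α/2} = 1.960.
Power = Φ(δ − 1.960) + Φ(−δ − 1.960) = Φ(0.857) + Φ(-4.777) = 0.8044 + 0.0000 = 0.8044.

Power ≈ 0.804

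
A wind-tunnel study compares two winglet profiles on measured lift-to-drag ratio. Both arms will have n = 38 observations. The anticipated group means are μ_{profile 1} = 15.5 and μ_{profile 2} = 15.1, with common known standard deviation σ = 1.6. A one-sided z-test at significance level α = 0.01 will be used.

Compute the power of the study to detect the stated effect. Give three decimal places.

Standardized effect: d = |μ_{profile 1} − μ_{profile 2}| / σ = |15.5 − 15.1| / 1.6 = 0.2500
Noncentrality parameter: δ = d·√(n/2) = 0.2500 × √(38/2) = 1.0897
One-sided α = 0.01 → critical value z_{0.01} = 2.326.
Power = P(Z > 2.326 − δ) = Φ(-1.237) = 0.1081.

Power ≈ 0.108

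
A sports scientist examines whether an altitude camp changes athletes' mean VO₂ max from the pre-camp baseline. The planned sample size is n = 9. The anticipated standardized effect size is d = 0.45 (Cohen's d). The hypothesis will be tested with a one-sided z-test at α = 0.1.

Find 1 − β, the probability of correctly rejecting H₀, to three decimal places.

Power ≈ 0.527

Noncentrality parameter: δ = d·√n = 0.45 × √9 = 1.3500
One-sided α = 0.1 → critical value z_{0.1} = 1.282.
Power = Φ(δ − 1.282) = Φ(0.068) = 0.5273.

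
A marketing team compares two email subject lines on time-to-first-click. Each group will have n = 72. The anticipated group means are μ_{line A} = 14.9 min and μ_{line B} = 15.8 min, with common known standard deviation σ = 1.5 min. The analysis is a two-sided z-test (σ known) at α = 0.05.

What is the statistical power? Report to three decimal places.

Standardized effect: d = |μ_{line A} − μ_{line B}| / σ = |14.9 − 15.8| / 1.5 = 0.6000
Noncentrality parameter: δ = d·√(n/2) = 0.6000 × √(72/2) = 3.6000
Critical value for a two-sided test at α = 0.05: z_{α/2} = 1.960.
Power = Φ(δ − 1.960) + Φ(−δ − 1.960) = Φ(1.640) + Φ(-5.560) = 0.9495 + 0.0000 = 0.9495.

Power ≈ 0.950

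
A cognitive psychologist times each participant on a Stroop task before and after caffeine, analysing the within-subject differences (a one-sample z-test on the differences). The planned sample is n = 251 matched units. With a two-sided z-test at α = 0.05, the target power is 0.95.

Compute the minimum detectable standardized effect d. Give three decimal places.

d ≈ 0.228

Need Φ(δ − 1.960) = 0.95, so δ = 1.960 + 1.645 = 3.605.
(The second rejection-region term Φ(−δ − z_{α/2}) is negligible and dropped.)
δ = d·√n ⇒ d = δ/√n = 3.605/√251 = 0.2275.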